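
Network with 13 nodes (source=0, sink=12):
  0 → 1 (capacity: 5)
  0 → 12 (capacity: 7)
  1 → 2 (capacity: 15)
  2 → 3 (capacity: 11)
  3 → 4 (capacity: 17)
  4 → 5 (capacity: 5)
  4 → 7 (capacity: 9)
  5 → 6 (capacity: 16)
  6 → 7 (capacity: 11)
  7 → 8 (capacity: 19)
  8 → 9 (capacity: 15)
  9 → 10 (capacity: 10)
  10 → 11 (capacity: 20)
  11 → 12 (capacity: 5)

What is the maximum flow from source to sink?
Maximum flow = 12

Max flow: 12

Flow assignment:
  0 → 1: 5/5
  0 → 12: 7/7
  1 → 2: 5/15
  2 → 3: 5/11
  3 → 4: 5/17
  4 → 7: 5/9
  7 → 8: 5/19
  8 → 9: 5/15
  9 → 10: 5/10
  10 → 11: 5/20
  11 → 12: 5/5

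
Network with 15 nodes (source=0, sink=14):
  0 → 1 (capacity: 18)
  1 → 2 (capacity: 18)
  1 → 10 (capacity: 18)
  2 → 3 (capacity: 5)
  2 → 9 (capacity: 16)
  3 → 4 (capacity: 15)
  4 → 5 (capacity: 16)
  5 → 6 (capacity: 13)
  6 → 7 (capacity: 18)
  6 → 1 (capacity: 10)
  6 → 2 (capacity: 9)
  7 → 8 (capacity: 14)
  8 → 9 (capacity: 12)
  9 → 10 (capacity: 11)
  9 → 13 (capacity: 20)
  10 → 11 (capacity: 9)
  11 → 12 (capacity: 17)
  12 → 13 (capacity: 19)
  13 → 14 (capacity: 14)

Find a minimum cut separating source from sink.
Min cut value = 14, edges: (13,14)

Min cut value: 14
Partition: S = [0, 1, 2, 3, 4, 5, 6, 7, 8, 9, 10, 11, 12, 13], T = [14]
Cut edges: (13,14)

By max-flow min-cut theorem, max flow = min cut = 14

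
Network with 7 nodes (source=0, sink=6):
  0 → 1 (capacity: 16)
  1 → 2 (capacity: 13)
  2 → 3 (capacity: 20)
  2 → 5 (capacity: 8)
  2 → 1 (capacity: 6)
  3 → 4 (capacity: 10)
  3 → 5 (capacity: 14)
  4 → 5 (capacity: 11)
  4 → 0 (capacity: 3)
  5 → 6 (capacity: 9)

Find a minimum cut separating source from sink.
Min cut value = 9, edges: (5,6)

Min cut value: 9
Partition: S = [0, 1, 2, 3, 4, 5], T = [6]
Cut edges: (5,6)

By max-flow min-cut theorem, max flow = min cut = 9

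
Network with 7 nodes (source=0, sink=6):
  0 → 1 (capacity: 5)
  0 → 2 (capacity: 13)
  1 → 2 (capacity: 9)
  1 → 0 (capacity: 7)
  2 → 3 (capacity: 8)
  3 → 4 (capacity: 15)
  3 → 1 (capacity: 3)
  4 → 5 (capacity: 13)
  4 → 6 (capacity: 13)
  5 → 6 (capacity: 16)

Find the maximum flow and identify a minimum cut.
Max flow = 8, Min cut edges: (2,3)

Maximum flow: 8
Minimum cut: (2,3)
Partition: S = [0, 1, 2], T = [3, 4, 5, 6]

Max-flow min-cut theorem verified: both equal 8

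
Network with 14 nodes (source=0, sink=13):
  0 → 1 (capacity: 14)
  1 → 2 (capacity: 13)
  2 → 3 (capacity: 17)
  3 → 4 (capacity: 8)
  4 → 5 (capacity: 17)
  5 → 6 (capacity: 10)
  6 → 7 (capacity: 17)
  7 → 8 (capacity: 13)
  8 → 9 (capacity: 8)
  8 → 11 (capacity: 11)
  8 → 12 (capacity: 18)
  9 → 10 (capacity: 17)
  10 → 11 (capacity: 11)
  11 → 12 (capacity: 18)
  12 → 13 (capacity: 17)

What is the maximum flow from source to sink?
Maximum flow = 8

Max flow: 8

Flow assignment:
  0 → 1: 8/14
  1 → 2: 8/13
  2 → 3: 8/17
  3 → 4: 8/8
  4 → 5: 8/17
  5 → 6: 8/10
  6 → 7: 8/17
  7 → 8: 8/13
  8 → 12: 8/18
  12 → 13: 8/17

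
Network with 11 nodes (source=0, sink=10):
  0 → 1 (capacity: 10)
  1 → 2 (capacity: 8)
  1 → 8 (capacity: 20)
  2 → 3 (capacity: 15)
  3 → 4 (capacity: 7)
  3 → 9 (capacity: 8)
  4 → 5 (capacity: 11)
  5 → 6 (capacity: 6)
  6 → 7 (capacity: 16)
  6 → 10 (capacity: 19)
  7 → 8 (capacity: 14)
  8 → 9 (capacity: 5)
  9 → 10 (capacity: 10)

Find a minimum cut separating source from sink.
Min cut value = 10, edges: (0,1)

Min cut value: 10
Partition: S = [0], T = [1, 2, 3, 4, 5, 6, 7, 8, 9, 10]
Cut edges: (0,1)

By max-flow min-cut theorem, max flow = min cut = 10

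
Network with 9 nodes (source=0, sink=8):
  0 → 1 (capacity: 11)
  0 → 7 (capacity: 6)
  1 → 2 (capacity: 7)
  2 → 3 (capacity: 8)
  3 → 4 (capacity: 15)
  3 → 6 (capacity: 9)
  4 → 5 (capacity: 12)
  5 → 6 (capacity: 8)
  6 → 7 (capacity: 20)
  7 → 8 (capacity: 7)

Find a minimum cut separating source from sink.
Min cut value = 7, edges: (7,8)

Min cut value: 7
Partition: S = [0, 1, 2, 3, 4, 5, 6, 7], T = [8]
Cut edges: (7,8)

By max-flow min-cut theorem, max flow = min cut = 7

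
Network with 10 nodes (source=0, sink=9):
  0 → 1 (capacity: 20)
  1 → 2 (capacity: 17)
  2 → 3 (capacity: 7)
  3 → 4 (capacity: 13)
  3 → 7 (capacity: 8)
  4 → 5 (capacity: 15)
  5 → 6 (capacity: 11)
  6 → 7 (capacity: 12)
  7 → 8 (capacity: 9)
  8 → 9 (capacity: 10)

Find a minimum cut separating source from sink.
Min cut value = 7, edges: (2,3)

Min cut value: 7
Partition: S = [0, 1, 2], T = [3, 4, 5, 6, 7, 8, 9]
Cut edges: (2,3)

By max-flow min-cut theorem, max flow = min cut = 7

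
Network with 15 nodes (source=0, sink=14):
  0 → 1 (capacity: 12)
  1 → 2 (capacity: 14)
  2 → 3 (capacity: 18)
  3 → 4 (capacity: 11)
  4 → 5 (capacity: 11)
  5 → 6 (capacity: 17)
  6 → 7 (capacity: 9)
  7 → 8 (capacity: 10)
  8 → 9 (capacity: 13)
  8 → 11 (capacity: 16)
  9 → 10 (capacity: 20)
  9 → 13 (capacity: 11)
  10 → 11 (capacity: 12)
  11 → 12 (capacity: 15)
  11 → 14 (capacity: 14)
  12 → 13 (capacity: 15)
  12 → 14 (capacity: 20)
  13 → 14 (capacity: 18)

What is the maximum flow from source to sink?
Maximum flow = 9

Max flow: 9

Flow assignment:
  0 → 1: 9/12
  1 → 2: 9/14
  2 → 3: 9/18
  3 → 4: 9/11
  4 → 5: 9/11
  5 → 6: 9/17
  6 → 7: 9/9
  7 → 8: 9/10
  8 → 11: 9/16
  11 → 14: 9/14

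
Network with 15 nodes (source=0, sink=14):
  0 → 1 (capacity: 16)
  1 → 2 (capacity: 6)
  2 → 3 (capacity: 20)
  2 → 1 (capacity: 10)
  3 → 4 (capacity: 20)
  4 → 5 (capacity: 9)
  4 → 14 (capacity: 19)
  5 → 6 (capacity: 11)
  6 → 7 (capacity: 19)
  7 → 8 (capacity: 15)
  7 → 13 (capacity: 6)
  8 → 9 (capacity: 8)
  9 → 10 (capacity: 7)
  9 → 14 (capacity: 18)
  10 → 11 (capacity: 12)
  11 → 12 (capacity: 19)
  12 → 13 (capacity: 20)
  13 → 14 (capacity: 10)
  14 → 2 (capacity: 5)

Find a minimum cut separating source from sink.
Min cut value = 6, edges: (1,2)

Min cut value: 6
Partition: S = [0, 1], T = [2, 3, 4, 5, 6, 7, 8, 9, 10, 11, 12, 13, 14]
Cut edges: (1,2)

By max-flow min-cut theorem, max flow = min cut = 6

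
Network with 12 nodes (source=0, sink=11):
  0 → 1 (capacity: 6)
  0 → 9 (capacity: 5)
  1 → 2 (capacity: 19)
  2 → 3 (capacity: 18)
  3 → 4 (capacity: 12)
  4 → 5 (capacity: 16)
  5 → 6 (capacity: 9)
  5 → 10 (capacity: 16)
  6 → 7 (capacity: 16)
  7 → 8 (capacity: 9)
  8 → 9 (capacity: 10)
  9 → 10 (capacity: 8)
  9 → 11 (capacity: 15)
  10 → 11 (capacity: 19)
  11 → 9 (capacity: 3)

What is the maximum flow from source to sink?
Maximum flow = 11

Max flow: 11

Flow assignment:
  0 → 1: 6/6
  0 → 9: 5/5
  1 → 2: 6/19
  2 → 3: 6/18
  3 → 4: 6/12
  4 → 5: 6/16
  5 → 10: 6/16
  9 → 11: 5/15
  10 → 11: 6/19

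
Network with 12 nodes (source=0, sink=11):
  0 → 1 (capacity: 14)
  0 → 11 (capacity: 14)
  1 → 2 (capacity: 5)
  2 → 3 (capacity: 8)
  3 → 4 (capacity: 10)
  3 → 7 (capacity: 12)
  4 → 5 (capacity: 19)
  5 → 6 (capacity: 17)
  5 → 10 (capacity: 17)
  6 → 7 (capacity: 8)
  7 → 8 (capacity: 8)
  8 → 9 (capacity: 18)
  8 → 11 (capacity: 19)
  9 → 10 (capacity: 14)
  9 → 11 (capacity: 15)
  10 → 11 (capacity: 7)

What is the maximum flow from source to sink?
Maximum flow = 19

Max flow: 19

Flow assignment:
  0 → 1: 5/14
  0 → 11: 14/14
  1 → 2: 5/5
  2 → 3: 5/8
  3 → 7: 5/12
  7 → 8: 5/8
  8 → 11: 5/19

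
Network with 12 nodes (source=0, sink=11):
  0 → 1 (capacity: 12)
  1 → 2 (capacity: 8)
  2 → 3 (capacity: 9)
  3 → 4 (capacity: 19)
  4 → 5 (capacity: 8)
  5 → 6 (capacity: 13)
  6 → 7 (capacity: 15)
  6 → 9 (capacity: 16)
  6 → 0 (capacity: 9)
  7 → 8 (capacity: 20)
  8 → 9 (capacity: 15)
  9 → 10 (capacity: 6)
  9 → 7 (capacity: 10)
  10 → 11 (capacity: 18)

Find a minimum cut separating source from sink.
Min cut value = 6, edges: (9,10)

Min cut value: 6
Partition: S = [0, 1, 2, 3, 4, 5, 6, 7, 8, 9], T = [10, 11]
Cut edges: (9,10)

By max-flow min-cut theorem, max flow = min cut = 6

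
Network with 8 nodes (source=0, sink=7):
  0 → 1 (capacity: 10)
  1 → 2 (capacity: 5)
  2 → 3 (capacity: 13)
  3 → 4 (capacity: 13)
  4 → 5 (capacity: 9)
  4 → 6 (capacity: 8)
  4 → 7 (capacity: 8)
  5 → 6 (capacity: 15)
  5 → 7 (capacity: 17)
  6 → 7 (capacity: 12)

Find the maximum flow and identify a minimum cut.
Max flow = 5, Min cut edges: (1,2)

Maximum flow: 5
Minimum cut: (1,2)
Partition: S = [0, 1], T = [2, 3, 4, 5, 6, 7]

Max-flow min-cut theorem verified: both equal 5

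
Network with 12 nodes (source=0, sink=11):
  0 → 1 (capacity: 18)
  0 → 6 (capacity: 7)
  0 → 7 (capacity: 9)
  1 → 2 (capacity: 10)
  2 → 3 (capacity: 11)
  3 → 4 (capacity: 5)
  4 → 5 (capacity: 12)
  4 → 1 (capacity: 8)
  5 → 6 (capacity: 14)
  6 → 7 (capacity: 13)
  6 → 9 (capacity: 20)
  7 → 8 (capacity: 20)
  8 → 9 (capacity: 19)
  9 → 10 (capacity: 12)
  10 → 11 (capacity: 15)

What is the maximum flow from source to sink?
Maximum flow = 12

Max flow: 12

Flow assignment:
  0 → 1: 5/18
  0 → 7: 7/9
  1 → 2: 5/10
  2 → 3: 5/11
  3 → 4: 5/5
  4 → 5: 5/12
  5 → 6: 5/14
  6 → 7: 2/13
  6 → 9: 3/20
  7 → 8: 9/20
  8 → 9: 9/19
  9 → 10: 12/12
  10 → 11: 12/15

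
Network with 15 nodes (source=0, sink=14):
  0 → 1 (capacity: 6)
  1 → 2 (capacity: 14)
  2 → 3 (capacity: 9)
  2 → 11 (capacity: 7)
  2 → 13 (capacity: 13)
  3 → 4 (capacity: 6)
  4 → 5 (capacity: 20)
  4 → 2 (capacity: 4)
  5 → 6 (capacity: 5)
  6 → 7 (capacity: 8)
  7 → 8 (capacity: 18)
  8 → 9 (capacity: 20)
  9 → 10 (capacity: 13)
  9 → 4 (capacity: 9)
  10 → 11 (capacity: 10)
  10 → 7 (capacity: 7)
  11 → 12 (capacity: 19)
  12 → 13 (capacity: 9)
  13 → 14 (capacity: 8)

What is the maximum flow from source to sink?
Maximum flow = 6

Max flow: 6

Flow assignment:
  0 → 1: 6/6
  1 → 2: 6/14
  2 → 13: 6/13
  13 → 14: 6/8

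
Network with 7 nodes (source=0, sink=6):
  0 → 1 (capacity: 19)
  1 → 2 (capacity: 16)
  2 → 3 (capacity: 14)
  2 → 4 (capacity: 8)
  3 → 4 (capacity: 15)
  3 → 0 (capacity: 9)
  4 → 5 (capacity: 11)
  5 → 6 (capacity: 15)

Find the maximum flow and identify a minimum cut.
Max flow = 11, Min cut edges: (4,5)

Maximum flow: 11
Minimum cut: (4,5)
Partition: S = [0, 1, 2, 3, 4], T = [5, 6]

Max-flow min-cut theorem verified: both equal 11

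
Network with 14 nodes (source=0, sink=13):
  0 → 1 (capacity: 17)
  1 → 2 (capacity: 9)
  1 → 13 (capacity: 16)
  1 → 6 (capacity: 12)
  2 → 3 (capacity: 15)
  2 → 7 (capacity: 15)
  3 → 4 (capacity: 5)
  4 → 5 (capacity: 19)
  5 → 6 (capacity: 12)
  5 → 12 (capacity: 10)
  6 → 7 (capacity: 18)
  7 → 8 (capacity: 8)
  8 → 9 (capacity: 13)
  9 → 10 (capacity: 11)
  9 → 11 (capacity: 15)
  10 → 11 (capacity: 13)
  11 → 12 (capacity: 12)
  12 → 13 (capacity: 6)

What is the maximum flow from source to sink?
Maximum flow = 17

Max flow: 17

Flow assignment:
  0 → 1: 17/17
  1 → 2: 1/9
  1 → 13: 16/16
  2 → 3: 1/15
  3 → 4: 1/5
  4 → 5: 1/19
  5 → 12: 1/10
  12 → 13: 1/6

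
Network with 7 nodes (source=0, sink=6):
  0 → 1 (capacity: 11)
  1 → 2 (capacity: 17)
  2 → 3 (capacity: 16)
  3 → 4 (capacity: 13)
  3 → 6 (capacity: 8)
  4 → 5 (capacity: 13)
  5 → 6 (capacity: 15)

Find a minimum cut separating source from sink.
Min cut value = 11, edges: (0,1)

Min cut value: 11
Partition: S = [0], T = [1, 2, 3, 4, 5, 6]
Cut edges: (0,1)

By max-flow min-cut theorem, max flow = min cut = 11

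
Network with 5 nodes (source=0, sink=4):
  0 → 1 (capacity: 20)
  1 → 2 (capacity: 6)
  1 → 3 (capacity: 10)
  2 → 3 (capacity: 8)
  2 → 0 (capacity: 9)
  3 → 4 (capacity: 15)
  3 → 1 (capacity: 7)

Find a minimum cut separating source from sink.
Min cut value = 15, edges: (3,4)

Min cut value: 15
Partition: S = [0, 1, 2, 3], T = [4]
Cut edges: (3,4)

By max-flow min-cut theorem, max flow = min cut = 15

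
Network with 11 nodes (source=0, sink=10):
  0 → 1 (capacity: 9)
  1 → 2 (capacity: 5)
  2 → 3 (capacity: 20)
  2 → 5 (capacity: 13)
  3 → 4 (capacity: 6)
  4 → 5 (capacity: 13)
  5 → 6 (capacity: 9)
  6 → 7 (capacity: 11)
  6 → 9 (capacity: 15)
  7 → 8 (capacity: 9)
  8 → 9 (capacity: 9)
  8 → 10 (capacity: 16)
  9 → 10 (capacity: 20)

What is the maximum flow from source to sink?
Maximum flow = 5

Max flow: 5

Flow assignment:
  0 → 1: 5/9
  1 → 2: 5/5
  2 → 5: 5/13
  5 → 6: 5/9
  6 → 9: 5/15
  9 → 10: 5/20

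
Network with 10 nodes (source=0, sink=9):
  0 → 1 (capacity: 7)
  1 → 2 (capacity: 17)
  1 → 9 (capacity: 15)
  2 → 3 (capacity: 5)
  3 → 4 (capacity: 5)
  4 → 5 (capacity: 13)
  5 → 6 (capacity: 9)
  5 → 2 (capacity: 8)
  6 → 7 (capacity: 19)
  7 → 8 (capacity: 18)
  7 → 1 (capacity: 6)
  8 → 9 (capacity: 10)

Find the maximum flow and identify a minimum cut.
Max flow = 7, Min cut edges: (0,1)

Maximum flow: 7
Minimum cut: (0,1)
Partition: S = [0], T = [1, 2, 3, 4, 5, 6, 7, 8, 9]

Max-flow min-cut theorem verified: both equal 7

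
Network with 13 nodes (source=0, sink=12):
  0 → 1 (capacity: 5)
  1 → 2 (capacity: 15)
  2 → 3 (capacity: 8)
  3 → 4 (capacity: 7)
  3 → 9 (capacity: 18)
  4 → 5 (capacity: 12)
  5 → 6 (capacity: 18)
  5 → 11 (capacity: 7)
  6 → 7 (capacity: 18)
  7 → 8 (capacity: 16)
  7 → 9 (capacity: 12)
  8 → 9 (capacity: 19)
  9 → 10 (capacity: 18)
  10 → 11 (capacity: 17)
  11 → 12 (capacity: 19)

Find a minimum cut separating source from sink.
Min cut value = 5, edges: (0,1)

Min cut value: 5
Partition: S = [0], T = [1, 2, 3, 4, 5, 6, 7, 8, 9, 10, 11, 12]
Cut edges: (0,1)

By max-flow min-cut theorem, max flow = min cut = 5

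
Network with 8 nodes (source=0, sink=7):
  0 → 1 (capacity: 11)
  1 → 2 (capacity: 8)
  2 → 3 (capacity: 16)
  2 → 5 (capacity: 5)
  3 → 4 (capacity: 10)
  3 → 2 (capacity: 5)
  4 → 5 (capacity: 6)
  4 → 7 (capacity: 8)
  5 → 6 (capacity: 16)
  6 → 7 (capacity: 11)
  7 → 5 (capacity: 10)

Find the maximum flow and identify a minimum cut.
Max flow = 8, Min cut edges: (1,2)

Maximum flow: 8
Minimum cut: (1,2)
Partition: S = [0, 1], T = [2, 3, 4, 5, 6, 7]

Max-flow min-cut theorem verified: both equal 8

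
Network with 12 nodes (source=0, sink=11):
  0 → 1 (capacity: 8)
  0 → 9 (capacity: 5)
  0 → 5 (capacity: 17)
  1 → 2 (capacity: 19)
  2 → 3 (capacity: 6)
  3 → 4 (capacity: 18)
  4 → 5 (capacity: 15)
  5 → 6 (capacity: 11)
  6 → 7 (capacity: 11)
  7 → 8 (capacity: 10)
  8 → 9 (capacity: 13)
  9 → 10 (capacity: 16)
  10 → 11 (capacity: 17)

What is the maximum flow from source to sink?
Maximum flow = 15

Max flow: 15

Flow assignment:
  0 → 1: 6/8
  0 → 9: 5/5
  0 → 5: 4/17
  1 → 2: 6/19
  2 → 3: 6/6
  3 → 4: 6/18
  4 → 5: 6/15
  5 → 6: 10/11
  6 → 7: 10/11
  7 → 8: 10/10
  8 → 9: 10/13
  9 → 10: 15/16
  10 → 11: 15/17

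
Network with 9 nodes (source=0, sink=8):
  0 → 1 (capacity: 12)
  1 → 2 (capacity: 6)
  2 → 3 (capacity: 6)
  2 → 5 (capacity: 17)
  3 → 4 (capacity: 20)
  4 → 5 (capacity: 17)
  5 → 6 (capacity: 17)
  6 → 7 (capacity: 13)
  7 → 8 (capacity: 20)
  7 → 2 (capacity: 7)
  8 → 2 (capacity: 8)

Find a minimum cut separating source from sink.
Min cut value = 6, edges: (1,2)

Min cut value: 6
Partition: S = [0, 1], T = [2, 3, 4, 5, 6, 7, 8]
Cut edges: (1,2)

By max-flow min-cut theorem, max flow = min cut = 6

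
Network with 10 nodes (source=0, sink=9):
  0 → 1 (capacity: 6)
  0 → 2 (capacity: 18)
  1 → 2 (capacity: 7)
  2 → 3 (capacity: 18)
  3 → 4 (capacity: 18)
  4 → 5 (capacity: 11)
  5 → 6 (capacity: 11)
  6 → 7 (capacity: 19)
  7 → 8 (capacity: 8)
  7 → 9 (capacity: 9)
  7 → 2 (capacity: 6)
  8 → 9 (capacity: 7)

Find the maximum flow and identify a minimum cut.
Max flow = 11, Min cut edges: (5,6)

Maximum flow: 11
Minimum cut: (5,6)
Partition: S = [0, 1, 2, 3, 4, 5], T = [6, 7, 8, 9]

Max-flow min-cut theorem verified: both equal 11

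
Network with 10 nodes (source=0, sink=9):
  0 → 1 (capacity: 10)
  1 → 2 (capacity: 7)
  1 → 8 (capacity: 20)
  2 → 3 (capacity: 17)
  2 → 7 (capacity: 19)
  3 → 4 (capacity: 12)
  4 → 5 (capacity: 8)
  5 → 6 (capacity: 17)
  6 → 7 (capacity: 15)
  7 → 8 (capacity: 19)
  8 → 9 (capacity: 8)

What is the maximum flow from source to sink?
Maximum flow = 8

Max flow: 8

Flow assignment:
  0 → 1: 8/10
  1 → 8: 8/20
  8 → 9: 8/8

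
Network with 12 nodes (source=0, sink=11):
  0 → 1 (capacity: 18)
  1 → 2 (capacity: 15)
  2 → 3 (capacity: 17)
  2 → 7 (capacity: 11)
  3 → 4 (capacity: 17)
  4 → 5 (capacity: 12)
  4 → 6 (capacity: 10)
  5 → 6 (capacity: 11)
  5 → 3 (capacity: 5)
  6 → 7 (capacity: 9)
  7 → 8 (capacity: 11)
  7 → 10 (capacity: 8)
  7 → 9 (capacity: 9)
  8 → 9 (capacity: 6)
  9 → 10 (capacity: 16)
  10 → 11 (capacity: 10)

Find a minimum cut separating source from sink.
Min cut value = 10, edges: (10,11)

Min cut value: 10
Partition: S = [0, 1, 2, 3, 4, 5, 6, 7, 8, 9, 10], T = [11]
Cut edges: (10,11)

By max-flow min-cut theorem, max flow = min cut = 10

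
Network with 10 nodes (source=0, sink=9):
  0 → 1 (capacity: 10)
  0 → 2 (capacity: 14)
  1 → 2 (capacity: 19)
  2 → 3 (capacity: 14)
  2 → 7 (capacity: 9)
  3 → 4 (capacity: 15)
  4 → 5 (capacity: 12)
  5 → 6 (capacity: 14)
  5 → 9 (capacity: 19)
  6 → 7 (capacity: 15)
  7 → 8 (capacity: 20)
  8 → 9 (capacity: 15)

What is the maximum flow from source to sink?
Maximum flow = 21

Max flow: 21

Flow assignment:
  0 → 1: 10/10
  0 → 2: 11/14
  1 → 2: 10/19
  2 → 3: 12/14
  2 → 7: 9/9
  3 → 4: 12/15
  4 → 5: 12/12
  5 → 9: 12/19
  7 → 8: 9/20
  8 → 9: 9/15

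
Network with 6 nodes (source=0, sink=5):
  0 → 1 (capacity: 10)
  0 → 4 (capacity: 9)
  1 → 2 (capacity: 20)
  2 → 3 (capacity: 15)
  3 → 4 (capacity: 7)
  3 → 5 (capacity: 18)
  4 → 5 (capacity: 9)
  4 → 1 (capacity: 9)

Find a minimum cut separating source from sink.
Min cut value = 19, edges: (0,1), (0,4)

Min cut value: 19
Partition: S = [0], T = [1, 2, 3, 4, 5]
Cut edges: (0,1), (0,4)

By max-flow min-cut theorem, max flow = min cut = 19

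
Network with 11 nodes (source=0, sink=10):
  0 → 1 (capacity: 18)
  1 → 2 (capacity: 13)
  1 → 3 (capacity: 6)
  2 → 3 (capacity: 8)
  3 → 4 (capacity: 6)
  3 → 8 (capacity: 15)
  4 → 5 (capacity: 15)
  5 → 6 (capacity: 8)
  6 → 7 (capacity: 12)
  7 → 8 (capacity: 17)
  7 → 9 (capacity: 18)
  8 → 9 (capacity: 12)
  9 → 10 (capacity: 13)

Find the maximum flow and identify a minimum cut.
Max flow = 13, Min cut edges: (9,10)

Maximum flow: 13
Minimum cut: (9,10)
Partition: S = [0, 1, 2, 3, 4, 5, 6, 7, 8, 9], T = [10]

Max-flow min-cut theorem verified: both equal 13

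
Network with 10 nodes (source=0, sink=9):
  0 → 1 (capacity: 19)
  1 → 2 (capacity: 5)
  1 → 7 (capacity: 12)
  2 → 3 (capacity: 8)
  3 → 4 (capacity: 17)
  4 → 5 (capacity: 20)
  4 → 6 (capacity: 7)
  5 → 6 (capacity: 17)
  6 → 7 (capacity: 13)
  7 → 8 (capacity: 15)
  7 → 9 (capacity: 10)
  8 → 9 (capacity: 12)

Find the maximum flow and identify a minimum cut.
Max flow = 17, Min cut edges: (1,2), (1,7)

Maximum flow: 17
Minimum cut: (1,2), (1,7)
Partition: S = [0, 1], T = [2, 3, 4, 5, 6, 7, 8, 9]

Max-flow min-cut theorem verified: both equal 17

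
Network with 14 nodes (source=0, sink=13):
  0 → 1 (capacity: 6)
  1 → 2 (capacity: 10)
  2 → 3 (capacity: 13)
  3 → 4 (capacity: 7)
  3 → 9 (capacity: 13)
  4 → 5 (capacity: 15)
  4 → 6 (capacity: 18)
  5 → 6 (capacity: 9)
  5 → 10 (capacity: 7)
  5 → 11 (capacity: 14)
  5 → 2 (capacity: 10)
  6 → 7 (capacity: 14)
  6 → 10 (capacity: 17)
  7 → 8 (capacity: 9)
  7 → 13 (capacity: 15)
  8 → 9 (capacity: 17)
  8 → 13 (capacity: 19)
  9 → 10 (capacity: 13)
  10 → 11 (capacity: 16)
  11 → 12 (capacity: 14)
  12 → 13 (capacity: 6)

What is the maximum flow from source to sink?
Maximum flow = 6

Max flow: 6

Flow assignment:
  0 → 1: 6/6
  1 → 2: 6/10
  2 → 3: 6/13
  3 → 4: 6/7
  4 → 6: 6/18
  6 → 7: 6/14
  7 → 13: 6/15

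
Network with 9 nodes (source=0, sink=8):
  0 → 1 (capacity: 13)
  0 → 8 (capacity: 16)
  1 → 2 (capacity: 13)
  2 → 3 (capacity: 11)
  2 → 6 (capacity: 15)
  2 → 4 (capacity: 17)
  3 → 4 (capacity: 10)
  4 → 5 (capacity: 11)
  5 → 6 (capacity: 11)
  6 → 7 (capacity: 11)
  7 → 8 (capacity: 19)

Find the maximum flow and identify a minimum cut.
Max flow = 27, Min cut edges: (0,8), (6,7)

Maximum flow: 27
Minimum cut: (0,8), (6,7)
Partition: S = [0, 1, 2, 3, 4, 5, 6], T = [7, 8]

Max-flow min-cut theorem verified: both equal 27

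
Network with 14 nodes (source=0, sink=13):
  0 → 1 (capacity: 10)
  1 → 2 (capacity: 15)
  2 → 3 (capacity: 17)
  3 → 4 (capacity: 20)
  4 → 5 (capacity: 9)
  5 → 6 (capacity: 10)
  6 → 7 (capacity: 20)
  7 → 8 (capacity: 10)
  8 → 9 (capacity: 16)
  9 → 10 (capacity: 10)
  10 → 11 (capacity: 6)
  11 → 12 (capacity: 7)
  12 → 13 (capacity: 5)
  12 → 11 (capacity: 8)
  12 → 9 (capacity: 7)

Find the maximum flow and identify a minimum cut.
Max flow = 5, Min cut edges: (12,13)

Maximum flow: 5
Minimum cut: (12,13)
Partition: S = [0, 1, 2, 3, 4, 5, 6, 7, 8, 9, 10, 11, 12], T = [13]

Max-flow min-cut theorem verified: both equal 5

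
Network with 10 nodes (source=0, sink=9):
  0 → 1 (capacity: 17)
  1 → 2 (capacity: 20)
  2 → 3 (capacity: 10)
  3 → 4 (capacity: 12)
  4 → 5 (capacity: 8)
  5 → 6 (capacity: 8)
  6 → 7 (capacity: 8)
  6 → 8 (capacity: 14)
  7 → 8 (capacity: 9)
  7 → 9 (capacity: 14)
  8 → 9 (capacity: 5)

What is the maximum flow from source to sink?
Maximum flow = 8

Max flow: 8

Flow assignment:
  0 → 1: 8/17
  1 → 2: 8/20
  2 → 3: 8/10
  3 → 4: 8/12
  4 → 5: 8/8
  5 → 6: 8/8
  6 → 7: 8/8
  7 → 9: 8/14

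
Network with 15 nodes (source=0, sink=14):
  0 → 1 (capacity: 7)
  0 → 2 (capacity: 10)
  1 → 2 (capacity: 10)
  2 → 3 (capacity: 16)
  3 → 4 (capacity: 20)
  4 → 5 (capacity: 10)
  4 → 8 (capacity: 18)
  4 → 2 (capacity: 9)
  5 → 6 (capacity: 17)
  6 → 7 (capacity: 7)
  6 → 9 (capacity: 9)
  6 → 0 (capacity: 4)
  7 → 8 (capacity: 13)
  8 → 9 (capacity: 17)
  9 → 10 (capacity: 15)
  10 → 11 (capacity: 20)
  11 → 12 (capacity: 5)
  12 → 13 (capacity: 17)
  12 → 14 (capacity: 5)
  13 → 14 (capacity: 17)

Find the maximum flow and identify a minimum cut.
Max flow = 5, Min cut edges: (11,12)

Maximum flow: 5
Minimum cut: (11,12)
Partition: S = [0, 1, 2, 3, 4, 5, 6, 7, 8, 9, 10, 11], T = [12, 13, 14]

Max-flow min-cut theorem verified: both equal 5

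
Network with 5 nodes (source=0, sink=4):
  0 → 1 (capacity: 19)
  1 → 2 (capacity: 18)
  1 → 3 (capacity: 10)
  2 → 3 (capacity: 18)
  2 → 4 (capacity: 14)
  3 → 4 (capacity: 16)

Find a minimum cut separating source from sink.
Min cut value = 19, edges: (0,1)

Min cut value: 19
Partition: S = [0], T = [1, 2, 3, 4]
Cut edges: (0,1)

By max-flow min-cut theorem, max flow = min cut = 19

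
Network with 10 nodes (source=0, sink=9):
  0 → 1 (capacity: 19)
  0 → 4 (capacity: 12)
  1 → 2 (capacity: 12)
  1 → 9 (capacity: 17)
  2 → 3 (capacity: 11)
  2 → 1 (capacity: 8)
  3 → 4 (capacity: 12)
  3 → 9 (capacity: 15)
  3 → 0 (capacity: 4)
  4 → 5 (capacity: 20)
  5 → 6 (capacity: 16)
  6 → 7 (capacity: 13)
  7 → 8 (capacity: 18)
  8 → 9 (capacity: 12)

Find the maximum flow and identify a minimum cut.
Max flow = 31, Min cut edges: (0,1), (8,9)

Maximum flow: 31
Minimum cut: (0,1), (8,9)
Partition: S = [0, 4, 5, 6, 7, 8], T = [1, 2, 3, 9]

Max-flow min-cut theorem verified: both equal 31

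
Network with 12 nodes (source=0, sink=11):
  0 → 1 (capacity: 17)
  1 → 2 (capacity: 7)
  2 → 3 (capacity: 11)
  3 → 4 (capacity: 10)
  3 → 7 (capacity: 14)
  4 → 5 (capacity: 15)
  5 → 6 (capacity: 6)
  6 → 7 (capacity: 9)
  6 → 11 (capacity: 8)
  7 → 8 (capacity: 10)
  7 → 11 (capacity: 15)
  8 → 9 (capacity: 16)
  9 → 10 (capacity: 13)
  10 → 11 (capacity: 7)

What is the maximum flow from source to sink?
Maximum flow = 7

Max flow: 7

Flow assignment:
  0 → 1: 7/17
  1 → 2: 7/7
  2 → 3: 7/11
  3 → 7: 7/14
  7 → 11: 7/15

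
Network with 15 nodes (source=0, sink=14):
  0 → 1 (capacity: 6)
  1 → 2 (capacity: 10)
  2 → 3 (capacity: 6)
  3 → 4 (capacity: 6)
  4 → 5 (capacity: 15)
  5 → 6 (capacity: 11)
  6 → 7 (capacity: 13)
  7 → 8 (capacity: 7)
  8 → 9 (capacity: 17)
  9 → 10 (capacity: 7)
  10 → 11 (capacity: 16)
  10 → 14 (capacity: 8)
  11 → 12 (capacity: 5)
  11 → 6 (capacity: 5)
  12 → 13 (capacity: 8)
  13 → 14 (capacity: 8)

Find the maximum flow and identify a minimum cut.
Max flow = 6, Min cut edges: (3,4)

Maximum flow: 6
Minimum cut: (3,4)
Partition: S = [0, 1, 2, 3], T = [4, 5, 6, 7, 8, 9, 10, 11, 12, 13, 14]

Max-flow min-cut theorem verified: both equal 6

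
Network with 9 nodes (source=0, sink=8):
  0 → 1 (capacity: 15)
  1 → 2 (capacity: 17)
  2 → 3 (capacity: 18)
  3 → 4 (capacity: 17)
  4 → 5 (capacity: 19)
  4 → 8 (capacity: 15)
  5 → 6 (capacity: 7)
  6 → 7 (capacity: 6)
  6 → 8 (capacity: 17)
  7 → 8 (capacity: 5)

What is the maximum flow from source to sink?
Maximum flow = 15

Max flow: 15

Flow assignment:
  0 → 1: 15/15
  1 → 2: 15/17
  2 → 3: 15/18
  3 → 4: 15/17
  4 → 8: 15/15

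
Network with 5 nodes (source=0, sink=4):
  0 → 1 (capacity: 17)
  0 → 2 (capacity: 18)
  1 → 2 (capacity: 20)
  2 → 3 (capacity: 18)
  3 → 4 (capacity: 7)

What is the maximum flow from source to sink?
Maximum flow = 7

Max flow: 7

Flow assignment:
  0 → 1: 7/17
  1 → 2: 7/20
  2 → 3: 7/18
  3 → 4: 7/7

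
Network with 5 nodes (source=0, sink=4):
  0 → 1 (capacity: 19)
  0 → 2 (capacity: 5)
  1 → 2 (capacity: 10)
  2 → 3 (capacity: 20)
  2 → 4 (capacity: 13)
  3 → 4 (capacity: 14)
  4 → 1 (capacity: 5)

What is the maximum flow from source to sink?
Maximum flow = 15

Max flow: 15

Flow assignment:
  0 → 1: 10/19
  0 → 2: 5/5
  1 → 2: 10/10
  2 → 3: 2/20
  2 → 4: 13/13
  3 → 4: 2/14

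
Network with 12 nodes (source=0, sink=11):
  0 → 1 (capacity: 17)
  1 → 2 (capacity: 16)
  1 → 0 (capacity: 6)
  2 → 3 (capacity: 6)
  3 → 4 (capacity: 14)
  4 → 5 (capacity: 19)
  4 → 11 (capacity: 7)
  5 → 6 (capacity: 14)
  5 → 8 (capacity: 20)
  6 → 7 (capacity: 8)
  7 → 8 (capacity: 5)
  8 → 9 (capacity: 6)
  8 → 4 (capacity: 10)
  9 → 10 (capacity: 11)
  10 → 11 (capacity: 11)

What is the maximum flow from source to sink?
Maximum flow = 6

Max flow: 6

Flow assignment:
  0 → 1: 6/17
  1 → 2: 6/16
  2 → 3: 6/6
  3 → 4: 6/14
  4 → 11: 6/7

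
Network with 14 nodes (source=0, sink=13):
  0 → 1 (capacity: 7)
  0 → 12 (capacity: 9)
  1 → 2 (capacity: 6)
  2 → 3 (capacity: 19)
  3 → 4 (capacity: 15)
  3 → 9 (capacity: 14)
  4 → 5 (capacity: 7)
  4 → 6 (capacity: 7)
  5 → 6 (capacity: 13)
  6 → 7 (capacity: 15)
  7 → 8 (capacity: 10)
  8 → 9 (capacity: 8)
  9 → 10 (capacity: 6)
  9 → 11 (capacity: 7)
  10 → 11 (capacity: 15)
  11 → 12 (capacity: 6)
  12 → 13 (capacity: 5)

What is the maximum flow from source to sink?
Maximum flow = 5

Max flow: 5

Flow assignment:
  0 → 1: 5/7
  1 → 2: 5/6
  2 → 3: 5/19
  3 → 9: 5/14
  9 → 11: 5/7
  11 → 12: 5/6
  12 → 13: 5/5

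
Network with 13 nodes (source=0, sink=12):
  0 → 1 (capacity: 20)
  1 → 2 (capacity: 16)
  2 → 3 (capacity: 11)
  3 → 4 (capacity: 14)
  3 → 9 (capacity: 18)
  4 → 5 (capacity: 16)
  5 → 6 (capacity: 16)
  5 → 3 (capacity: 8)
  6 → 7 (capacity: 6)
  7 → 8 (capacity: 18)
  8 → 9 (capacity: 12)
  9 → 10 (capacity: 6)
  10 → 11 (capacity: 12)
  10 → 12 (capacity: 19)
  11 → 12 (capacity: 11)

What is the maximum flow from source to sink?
Maximum flow = 6

Max flow: 6

Flow assignment:
  0 → 1: 6/20
  1 → 2: 6/16
  2 → 3: 6/11
  3 → 9: 6/18
  9 → 10: 6/6
  10 → 12: 6/19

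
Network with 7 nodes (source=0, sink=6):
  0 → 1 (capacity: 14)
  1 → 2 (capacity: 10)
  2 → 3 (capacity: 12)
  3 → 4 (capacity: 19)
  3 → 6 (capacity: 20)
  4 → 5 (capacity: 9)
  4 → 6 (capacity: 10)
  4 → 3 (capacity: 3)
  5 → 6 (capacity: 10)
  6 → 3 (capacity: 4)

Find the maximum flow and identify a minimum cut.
Max flow = 10, Min cut edges: (1,2)

Maximum flow: 10
Minimum cut: (1,2)
Partition: S = [0, 1], T = [2, 3, 4, 5, 6]

Max-flow min-cut theorem verified: both equal 10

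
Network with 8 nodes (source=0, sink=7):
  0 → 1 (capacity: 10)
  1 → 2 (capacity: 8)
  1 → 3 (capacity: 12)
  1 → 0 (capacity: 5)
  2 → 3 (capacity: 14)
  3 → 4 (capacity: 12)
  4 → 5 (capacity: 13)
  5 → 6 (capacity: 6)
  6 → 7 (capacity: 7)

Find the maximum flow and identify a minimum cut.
Max flow = 6, Min cut edges: (5,6)

Maximum flow: 6
Minimum cut: (5,6)
Partition: S = [0, 1, 2, 3, 4, 5], T = [6, 7]

Max-flow min-cut theorem verified: both equal 6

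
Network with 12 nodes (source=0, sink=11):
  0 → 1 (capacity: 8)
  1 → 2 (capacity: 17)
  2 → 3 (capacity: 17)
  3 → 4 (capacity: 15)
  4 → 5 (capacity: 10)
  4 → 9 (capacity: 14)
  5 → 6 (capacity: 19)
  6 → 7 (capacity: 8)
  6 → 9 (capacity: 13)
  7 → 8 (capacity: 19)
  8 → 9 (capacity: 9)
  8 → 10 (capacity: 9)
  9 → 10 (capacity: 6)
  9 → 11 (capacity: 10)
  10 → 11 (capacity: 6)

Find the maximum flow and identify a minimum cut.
Max flow = 8, Min cut edges: (0,1)

Maximum flow: 8
Minimum cut: (0,1)
Partition: S = [0], T = [1, 2, 3, 4, 5, 6, 7, 8, 9, 10, 11]

Max-flow min-cut theorem verified: both equal 8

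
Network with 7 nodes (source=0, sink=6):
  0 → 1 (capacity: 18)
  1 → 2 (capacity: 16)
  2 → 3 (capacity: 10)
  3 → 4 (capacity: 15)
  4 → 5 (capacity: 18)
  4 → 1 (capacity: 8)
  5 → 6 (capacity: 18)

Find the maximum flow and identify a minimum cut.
Max flow = 10, Min cut edges: (2,3)

Maximum flow: 10
Minimum cut: (2,3)
Partition: S = [0, 1, 2], T = [3, 4, 5, 6]

Max-flow min-cut theorem verified: both equal 10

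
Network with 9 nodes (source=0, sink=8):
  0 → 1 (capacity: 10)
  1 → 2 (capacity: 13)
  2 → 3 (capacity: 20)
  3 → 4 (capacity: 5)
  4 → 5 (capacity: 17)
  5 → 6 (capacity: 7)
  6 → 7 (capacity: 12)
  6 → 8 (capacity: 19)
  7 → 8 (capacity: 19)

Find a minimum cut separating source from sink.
Min cut value = 5, edges: (3,4)

Min cut value: 5
Partition: S = [0, 1, 2, 3], T = [4, 5, 6, 7, 8]
Cut edges: (3,4)

By max-flow min-cut theorem, max flow = min cut = 5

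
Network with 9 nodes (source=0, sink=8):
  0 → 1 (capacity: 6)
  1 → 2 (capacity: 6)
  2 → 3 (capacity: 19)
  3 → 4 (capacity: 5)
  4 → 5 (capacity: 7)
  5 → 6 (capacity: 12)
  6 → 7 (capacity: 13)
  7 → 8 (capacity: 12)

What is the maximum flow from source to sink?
Maximum flow = 5

Max flow: 5

Flow assignment:
  0 → 1: 5/6
  1 → 2: 5/6
  2 → 3: 5/19
  3 → 4: 5/5
  4 → 5: 5/7
  5 → 6: 5/12
  6 → 7: 5/13
  7 → 8: 5/12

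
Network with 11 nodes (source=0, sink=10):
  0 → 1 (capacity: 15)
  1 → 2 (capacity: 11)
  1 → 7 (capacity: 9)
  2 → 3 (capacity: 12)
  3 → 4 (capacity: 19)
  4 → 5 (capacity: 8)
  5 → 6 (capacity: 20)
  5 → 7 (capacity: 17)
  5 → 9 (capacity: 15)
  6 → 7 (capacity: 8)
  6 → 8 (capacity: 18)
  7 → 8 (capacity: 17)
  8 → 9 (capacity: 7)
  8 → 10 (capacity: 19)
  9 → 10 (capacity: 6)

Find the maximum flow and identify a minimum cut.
Max flow = 15, Min cut edges: (0,1)

Maximum flow: 15
Minimum cut: (0,1)
Partition: S = [0], T = [1, 2, 3, 4, 5, 6, 7, 8, 9, 10]

Max-flow min-cut theorem verified: both equal 15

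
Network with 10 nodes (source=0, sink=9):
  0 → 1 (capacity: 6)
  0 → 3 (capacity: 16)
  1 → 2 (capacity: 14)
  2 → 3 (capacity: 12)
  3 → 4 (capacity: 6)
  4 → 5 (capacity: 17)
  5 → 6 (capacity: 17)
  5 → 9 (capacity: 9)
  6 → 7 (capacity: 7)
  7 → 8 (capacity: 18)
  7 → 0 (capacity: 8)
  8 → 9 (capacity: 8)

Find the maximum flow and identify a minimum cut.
Max flow = 6, Min cut edges: (3,4)

Maximum flow: 6
Minimum cut: (3,4)
Partition: S = [0, 1, 2, 3], T = [4, 5, 6, 7, 8, 9]

Max-flow min-cut theorem verified: both equal 6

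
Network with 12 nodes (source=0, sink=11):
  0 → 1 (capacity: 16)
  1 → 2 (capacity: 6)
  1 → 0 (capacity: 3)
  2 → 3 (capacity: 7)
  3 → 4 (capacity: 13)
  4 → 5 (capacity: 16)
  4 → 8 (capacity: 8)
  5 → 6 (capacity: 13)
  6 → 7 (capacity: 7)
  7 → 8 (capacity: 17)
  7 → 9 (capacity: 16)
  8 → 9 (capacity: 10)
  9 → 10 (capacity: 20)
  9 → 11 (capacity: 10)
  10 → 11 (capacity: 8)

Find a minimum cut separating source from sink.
Min cut value = 6, edges: (1,2)

Min cut value: 6
Partition: S = [0, 1], T = [2, 3, 4, 5, 6, 7, 8, 9, 10, 11]
Cut edges: (1,2)

By max-flow min-cut theorem, max flow = min cut = 6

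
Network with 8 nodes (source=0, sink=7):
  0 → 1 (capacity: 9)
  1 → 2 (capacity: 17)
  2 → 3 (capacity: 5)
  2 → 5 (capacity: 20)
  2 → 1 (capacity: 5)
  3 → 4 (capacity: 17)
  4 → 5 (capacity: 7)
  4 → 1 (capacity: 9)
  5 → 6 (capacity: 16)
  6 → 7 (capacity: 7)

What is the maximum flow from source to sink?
Maximum flow = 7

Max flow: 7

Flow assignment:
  0 → 1: 7/9
  1 → 2: 7/17
  2 → 5: 7/20
  5 → 6: 7/16
  6 → 7: 7/7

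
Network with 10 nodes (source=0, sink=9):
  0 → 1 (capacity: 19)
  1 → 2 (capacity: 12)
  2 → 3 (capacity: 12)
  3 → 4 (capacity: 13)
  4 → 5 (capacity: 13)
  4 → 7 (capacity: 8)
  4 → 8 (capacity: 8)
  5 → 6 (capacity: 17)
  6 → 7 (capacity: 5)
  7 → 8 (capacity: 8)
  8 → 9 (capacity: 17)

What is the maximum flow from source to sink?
Maximum flow = 12

Max flow: 12

Flow assignment:
  0 → 1: 12/19
  1 → 2: 12/12
  2 → 3: 12/12
  3 → 4: 12/13
  4 → 7: 4/8
  4 → 8: 8/8
  7 → 8: 4/8
  8 → 9: 12/17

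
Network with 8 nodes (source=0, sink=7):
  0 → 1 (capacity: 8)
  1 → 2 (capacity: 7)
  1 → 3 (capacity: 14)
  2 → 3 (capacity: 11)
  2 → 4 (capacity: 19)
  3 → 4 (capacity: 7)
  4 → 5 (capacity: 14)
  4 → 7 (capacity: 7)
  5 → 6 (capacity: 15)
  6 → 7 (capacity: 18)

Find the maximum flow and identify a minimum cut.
Max flow = 8, Min cut edges: (0,1)

Maximum flow: 8
Minimum cut: (0,1)
Partition: S = [0], T = [1, 2, 3, 4, 5, 6, 7]

Max-flow min-cut theorem verified: both equal 8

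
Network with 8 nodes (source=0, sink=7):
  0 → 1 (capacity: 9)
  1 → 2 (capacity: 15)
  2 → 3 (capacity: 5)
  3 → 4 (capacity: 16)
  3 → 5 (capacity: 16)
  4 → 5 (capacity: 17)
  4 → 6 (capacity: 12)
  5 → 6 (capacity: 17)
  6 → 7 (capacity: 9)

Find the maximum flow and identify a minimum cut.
Max flow = 5, Min cut edges: (2,3)

Maximum flow: 5
Minimum cut: (2,3)
Partition: S = [0, 1, 2], T = [3, 4, 5, 6, 7]

Max-flow min-cut theorem verified: both equal 5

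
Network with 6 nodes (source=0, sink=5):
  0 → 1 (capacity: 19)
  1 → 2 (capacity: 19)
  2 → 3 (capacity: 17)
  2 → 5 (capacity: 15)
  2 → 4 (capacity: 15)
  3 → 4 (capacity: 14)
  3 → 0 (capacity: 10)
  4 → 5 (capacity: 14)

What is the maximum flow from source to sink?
Maximum flow = 19

Max flow: 19

Flow assignment:
  0 → 1: 19/19
  1 → 2: 19/19
  2 → 5: 15/15
  2 → 4: 4/15
  4 → 5: 4/14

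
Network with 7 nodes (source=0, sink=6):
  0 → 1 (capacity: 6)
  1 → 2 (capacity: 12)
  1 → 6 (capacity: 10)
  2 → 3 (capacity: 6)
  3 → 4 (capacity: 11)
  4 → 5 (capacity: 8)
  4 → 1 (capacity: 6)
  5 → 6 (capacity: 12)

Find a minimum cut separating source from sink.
Min cut value = 6, edges: (0,1)

Min cut value: 6
Partition: S = [0], T = [1, 2, 3, 4, 5, 6]
Cut edges: (0,1)

By max-flow min-cut theorem, max flow = min cut = 6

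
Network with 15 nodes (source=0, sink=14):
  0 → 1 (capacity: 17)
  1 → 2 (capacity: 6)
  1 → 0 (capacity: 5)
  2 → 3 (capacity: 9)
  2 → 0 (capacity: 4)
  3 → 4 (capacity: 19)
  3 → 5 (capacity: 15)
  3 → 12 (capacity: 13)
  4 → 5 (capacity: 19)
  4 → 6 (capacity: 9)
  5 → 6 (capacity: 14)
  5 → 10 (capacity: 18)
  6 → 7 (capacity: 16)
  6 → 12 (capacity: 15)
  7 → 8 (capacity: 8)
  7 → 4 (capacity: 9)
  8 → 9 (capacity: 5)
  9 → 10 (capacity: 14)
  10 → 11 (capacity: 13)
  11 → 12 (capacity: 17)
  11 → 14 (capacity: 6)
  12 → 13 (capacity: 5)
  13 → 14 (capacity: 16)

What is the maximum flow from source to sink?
Maximum flow = 6

Max flow: 6

Flow assignment:
  0 → 1: 6/17
  1 → 2: 6/6
  2 → 3: 6/9
  3 → 5: 1/15
  3 → 12: 5/13
  5 → 10: 1/18
  10 → 11: 1/13
  11 → 14: 1/6
  12 → 13: 5/5
  13 → 14: 5/16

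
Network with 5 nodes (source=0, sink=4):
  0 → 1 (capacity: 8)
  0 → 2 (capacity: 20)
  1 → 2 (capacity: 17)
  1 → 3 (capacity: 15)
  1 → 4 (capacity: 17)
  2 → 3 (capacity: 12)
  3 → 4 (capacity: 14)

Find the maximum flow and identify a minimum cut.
Max flow = 20, Min cut edges: (0,1), (2,3)

Maximum flow: 20
Minimum cut: (0,1), (2,3)
Partition: S = [0, 2], T = [1, 3, 4]

Max-flow min-cut theorem verified: both equal 20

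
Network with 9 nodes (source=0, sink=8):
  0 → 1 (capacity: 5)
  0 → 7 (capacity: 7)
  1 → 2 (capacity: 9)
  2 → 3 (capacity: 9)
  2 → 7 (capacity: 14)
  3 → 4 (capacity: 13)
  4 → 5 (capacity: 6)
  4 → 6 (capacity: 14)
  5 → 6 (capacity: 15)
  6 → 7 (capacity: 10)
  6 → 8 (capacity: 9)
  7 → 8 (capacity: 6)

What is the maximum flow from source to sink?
Maximum flow = 11

Max flow: 11

Flow assignment:
  0 → 1: 5/5
  0 → 7: 6/7
  1 → 2: 5/9
  2 → 3: 5/9
  3 → 4: 5/13
  4 → 6: 5/14
  6 → 8: 5/9
  7 → 8: 6/6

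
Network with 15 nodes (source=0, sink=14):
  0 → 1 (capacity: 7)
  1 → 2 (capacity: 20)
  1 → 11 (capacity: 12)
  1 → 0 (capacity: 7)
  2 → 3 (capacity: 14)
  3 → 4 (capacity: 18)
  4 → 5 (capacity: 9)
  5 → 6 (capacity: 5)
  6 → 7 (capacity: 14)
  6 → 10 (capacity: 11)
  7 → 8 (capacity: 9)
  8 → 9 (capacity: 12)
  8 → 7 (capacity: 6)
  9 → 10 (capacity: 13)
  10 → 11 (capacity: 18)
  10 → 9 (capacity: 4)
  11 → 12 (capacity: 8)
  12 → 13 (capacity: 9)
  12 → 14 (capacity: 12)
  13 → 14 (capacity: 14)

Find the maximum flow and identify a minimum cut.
Max flow = 7, Min cut edges: (0,1)

Maximum flow: 7
Minimum cut: (0,1)
Partition: S = [0], T = [1, 2, 3, 4, 5, 6, 7, 8, 9, 10, 11, 12, 13, 14]

Max-flow min-cut theorem verified: both equal 7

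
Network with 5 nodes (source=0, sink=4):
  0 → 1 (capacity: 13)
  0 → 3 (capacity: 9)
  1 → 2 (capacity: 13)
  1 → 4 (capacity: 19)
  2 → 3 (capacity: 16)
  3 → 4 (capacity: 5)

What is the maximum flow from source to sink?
Maximum flow = 18

Max flow: 18

Flow assignment:
  0 → 1: 13/13
  0 → 3: 5/9
  1 → 4: 13/19
  3 → 4: 5/5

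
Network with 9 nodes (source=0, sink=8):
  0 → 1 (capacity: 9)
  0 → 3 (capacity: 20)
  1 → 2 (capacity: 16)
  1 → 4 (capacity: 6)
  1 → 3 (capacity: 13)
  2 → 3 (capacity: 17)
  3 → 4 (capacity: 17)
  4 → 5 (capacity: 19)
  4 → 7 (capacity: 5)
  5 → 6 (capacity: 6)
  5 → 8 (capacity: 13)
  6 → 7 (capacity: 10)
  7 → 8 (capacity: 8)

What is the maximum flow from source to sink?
Maximum flow = 21

Max flow: 21

Flow assignment:
  0 → 1: 4/9
  0 → 3: 17/20
  1 → 4: 4/6
  3 → 4: 17/17
  4 → 5: 18/19
  4 → 7: 3/5
  5 → 6: 5/6
  5 → 8: 13/13
  6 → 7: 5/10
  7 → 8: 8/8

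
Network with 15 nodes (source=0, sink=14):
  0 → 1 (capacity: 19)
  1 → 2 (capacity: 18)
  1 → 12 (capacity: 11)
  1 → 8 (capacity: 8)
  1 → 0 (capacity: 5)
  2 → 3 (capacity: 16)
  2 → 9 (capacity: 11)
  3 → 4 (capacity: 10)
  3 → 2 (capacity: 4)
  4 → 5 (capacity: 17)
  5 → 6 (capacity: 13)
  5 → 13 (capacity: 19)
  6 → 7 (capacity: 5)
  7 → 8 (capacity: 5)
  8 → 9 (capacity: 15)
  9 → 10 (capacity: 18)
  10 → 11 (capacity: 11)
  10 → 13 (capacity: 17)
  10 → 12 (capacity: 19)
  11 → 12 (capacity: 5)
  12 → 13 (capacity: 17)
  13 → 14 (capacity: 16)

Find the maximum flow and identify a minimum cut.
Max flow = 16, Min cut edges: (13,14)

Maximum flow: 16
Minimum cut: (13,14)
Partition: S = [0, 1, 2, 3, 4, 5, 6, 7, 8, 9, 10, 11, 12, 13], T = [14]

Max-flow min-cut theorem verified: both equal 16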